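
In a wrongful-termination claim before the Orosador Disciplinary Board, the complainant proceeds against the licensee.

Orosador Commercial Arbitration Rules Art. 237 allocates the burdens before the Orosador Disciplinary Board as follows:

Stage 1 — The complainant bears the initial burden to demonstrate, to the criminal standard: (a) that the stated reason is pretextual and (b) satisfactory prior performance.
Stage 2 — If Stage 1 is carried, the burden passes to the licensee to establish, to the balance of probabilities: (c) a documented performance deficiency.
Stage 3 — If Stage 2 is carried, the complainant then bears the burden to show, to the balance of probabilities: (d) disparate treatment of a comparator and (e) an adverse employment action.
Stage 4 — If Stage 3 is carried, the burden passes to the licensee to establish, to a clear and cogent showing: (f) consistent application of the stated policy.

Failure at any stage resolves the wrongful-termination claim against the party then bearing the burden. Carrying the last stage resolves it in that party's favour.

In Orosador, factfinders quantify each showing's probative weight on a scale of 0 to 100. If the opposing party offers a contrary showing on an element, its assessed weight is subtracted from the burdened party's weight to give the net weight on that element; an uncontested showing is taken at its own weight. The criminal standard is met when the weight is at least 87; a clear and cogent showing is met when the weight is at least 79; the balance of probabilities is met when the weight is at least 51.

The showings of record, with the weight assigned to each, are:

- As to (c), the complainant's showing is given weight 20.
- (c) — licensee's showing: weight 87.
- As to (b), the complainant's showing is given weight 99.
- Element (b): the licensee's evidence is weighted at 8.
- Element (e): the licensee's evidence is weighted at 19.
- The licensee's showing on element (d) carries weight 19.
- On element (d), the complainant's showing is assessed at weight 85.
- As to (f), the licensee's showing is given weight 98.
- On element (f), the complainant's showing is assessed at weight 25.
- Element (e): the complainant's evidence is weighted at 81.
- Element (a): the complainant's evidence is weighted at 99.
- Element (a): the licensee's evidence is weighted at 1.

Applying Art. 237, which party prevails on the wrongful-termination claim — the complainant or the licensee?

complainant

Stage 1 — burden on complainant; standard: the criminal standard (weight is at least 87).
    (a): 99 − 1 = 98 ≥ 87 [met]
    (b): 99 − 8 = 91 ≥ 87 [met]
  Stage 1 carried; the burden shifts to the licensee.
Stage 2 — burden on licensee; standard: the balance of probabilities (weight is at least 51).
    (c): 87 − 20 = 67 ≥ 51 [met]
  Stage 2 carried; the burden shifts to the complainant.
Stage 3 — burden on complainant; standard: the balance of probabilities (weight is at least 51).
    (d): 85 − 19 = 66 ≥ 51 [met]
    (e): 81 − 19 = 62 ≥ 51 [met]
  Stage 3 carried; the burden shifts to the licensee.
Stage 4 — burden on licensee; standard: a clear and cogent showing (weight is at least 79).
    (f): 98 − 25 = 73 < 79 [not met]
  Stage 4 not carried; the licensee fails its burden.
The analysis ends at Stage 4; the complainant prevails.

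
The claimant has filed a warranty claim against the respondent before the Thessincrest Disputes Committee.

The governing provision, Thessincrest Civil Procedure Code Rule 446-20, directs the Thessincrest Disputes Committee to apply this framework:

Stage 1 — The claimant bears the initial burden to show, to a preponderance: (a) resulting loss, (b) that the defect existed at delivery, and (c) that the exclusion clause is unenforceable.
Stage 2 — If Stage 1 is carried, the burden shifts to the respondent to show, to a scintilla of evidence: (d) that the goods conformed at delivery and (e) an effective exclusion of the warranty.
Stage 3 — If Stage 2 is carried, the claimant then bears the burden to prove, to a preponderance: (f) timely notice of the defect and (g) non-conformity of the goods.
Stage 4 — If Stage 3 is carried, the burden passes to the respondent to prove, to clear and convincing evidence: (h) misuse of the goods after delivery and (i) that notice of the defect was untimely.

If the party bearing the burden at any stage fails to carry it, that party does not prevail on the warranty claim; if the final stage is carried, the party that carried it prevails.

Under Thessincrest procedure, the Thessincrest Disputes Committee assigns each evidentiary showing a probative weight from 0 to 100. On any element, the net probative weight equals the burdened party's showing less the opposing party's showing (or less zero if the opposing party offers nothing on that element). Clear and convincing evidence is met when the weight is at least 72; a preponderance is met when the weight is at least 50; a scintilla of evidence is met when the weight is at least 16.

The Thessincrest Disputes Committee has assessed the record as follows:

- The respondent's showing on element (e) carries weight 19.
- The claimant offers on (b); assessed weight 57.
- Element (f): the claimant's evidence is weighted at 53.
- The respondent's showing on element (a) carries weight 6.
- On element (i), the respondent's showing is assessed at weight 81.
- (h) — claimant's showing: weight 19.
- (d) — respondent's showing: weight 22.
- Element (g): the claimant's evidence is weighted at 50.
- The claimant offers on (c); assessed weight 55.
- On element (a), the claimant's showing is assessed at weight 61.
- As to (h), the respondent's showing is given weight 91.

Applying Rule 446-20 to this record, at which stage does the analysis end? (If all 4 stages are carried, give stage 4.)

stage 4

At Stage 1 the claimant must meet a preponderance (weight is at least 50): on (a) the weight is 61 less the opposing 6 gives net 55, ≥ 50, so (a) meets the standard; on (b) the weight is 57, which does reach 50, so (b) meets the standard; on (c) the weight is 55, ≥ 50, so (c) meets the standard.
  All elements met. The burden passes to the respondent.
At Stage 2 the respondent must meet a scintilla of evidence (weight is at least 16): on (d) the weight is 22, ≥ 16, so (d) meets the standard; on (e) the weight is 19, which does reach 16, so (e) meets the standard.
  The respondent carries Stage 2; the claimant now bears the burden.
At Stage 3 the claimant must meet a preponderance (weight is at least 50): on (f) the weight is 53, which does reach 50, so (f) meets the standard; on (g) the weight is 50, ≥ 50, so (g) meets the standard.
  All elements met. The burden passes to the respondent.
At Stage 4 the respondent must meet clear and convincing evidence (weight is at least 72): on (h) the weight is 91 less the opposing 19 gives net 72, ≥ 72, so (h) meets the standard; on (i) the weight is 81, which does reach 72, so (i) meets the standard.
  Stage 4 carried; the final stage is satisfied.
Every stage carried; the respondent prevails.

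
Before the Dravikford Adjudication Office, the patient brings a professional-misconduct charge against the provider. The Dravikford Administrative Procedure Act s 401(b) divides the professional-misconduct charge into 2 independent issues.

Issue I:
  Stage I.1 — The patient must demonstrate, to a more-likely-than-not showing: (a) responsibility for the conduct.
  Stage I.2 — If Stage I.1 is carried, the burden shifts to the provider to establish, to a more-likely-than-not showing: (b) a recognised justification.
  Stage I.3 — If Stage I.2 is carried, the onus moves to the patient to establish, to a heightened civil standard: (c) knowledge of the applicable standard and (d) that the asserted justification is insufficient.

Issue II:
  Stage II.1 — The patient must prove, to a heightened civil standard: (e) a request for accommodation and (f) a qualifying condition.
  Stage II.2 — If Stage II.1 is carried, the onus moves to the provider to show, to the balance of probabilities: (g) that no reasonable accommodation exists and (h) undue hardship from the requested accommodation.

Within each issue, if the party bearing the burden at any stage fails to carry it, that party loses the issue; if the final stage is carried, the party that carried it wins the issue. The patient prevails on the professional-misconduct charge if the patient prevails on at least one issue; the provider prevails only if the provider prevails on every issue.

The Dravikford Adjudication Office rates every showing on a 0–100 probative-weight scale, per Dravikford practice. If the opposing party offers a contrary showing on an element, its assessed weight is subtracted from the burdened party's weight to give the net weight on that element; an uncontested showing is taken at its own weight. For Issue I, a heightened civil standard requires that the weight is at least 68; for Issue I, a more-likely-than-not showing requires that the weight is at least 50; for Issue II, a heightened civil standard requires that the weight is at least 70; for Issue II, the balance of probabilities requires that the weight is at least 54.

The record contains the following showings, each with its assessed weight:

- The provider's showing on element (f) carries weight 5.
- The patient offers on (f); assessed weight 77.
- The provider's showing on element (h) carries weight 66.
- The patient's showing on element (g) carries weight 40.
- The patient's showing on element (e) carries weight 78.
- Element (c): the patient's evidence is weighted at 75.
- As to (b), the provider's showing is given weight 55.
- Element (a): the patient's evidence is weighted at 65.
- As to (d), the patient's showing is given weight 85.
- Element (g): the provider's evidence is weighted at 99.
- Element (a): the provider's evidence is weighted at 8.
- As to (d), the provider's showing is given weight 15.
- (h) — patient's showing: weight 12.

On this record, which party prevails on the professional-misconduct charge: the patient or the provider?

— Issue I —
Stage I.1 (patient, a more-likely-than-not showing, weight is at least 50): (a) net 65−8=57 ≥ 50 — meets.
  All elements met. The burden passes to the provider.
Stage I.2 (provider, a more-likely-than-not showing, weight is at least 50): (b) 55 ≥ 50 — meets.
  All elements met. The burden passes to the patient.
Stage I.3 (patient, a heightened civil standard, weight is at least 68): (c) 75 ≥ 68 — meets; (d) net 85−15=70 ≥ 68 — meets.
  All elements met at the final stage.
All stages carried — the patient prevails on this issue.
— Issue II —
At Stage II.1 the patient must meet a heightened civil standard (weight is at least 70): on (e) the weight is 78, ≥ 70, so (e) meets the standard; on (f) the weight is 77 less the opposing 5 gives net 72, ≥ 70, so (f) meets the standard.
  Stage II.1 is satisfied; the onus moves to the provider.
At Stage II.2 the provider must meet the balance of probabilities (weight is at least 54): on (g) the weight is 99 less the opposing 40 gives net 59, which does reach 54, so (g) meets the standard; on (h) the weight is 66 less the opposing 12 gives net 54, which does reach 54, so (h) meets the standard.
  All elements met at the final stage.
With every stage satisfied, the provider prevails on this issue.
Per-issue: Issue I → patient; Issue II → provider. The patient must prevail on at least one issue; overall, the patient prevails.

patient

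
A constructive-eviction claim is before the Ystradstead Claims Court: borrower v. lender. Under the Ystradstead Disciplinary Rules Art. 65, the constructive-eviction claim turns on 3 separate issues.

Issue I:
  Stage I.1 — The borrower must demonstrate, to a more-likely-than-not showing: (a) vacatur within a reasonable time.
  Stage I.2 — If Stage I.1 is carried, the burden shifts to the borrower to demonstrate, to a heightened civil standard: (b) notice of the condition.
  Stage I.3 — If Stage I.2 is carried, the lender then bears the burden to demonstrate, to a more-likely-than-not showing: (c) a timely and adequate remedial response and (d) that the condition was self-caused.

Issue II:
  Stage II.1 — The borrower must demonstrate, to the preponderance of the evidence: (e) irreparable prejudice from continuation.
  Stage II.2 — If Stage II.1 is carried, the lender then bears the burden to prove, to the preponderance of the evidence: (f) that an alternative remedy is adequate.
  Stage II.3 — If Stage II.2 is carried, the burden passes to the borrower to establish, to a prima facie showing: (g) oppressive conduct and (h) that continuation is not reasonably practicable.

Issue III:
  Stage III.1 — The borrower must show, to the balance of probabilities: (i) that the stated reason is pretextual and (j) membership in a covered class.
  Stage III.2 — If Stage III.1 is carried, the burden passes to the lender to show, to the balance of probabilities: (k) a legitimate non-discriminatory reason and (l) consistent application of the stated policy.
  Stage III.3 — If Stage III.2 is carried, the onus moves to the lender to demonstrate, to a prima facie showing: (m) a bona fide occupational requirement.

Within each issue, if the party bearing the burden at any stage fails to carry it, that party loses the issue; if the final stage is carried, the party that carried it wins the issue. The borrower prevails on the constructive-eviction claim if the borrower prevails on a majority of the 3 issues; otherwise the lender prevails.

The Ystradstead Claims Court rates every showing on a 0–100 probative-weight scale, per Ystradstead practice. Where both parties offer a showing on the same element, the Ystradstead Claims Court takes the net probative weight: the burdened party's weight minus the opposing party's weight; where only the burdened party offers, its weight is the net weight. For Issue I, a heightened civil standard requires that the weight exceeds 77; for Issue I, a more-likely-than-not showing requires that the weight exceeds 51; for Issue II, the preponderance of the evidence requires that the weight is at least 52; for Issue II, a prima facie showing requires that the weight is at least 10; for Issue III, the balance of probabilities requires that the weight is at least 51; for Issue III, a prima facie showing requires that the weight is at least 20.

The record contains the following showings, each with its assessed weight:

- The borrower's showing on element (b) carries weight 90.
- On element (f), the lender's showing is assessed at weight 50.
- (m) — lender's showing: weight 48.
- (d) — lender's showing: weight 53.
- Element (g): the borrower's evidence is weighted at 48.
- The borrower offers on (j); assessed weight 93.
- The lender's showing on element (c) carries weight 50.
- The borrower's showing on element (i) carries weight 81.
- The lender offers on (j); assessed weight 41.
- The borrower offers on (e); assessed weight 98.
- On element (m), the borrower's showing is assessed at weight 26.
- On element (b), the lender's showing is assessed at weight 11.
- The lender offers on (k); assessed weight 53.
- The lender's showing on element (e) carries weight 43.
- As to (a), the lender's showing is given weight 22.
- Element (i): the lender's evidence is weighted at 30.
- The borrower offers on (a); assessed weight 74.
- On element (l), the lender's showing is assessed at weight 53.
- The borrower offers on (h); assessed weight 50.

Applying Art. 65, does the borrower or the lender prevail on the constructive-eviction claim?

borrower

— Issue I —
Stage I.1 (borrower, a more-likely-than-not showing, weight exceeds 51): (a) net 74−22=52 > 51 — meets.
  Stage I.1 is satisfied; the borrower continues to bear the burden.
Stage I.2 (borrower, a heightened civil standard, weight exceeds 77): (b) net 90−11=79 > 77 — meets.
  Stage I.2 is satisfied; the onus moves to the lender.
Stage I.3 (lender, a more-likely-than-not showing, weight exceeds 51): (c) 50 ≤ 51 — fails; (d) 53 > 51 — meets.
  The lender does not carry Stage I.3.
The analysis ends at Stage I.3; the borrower prevails on this issue.
— Issue II —
Stage II.1 (borrower, the preponderance of the evidence, weight is at least 52): (e) net 98−43=55 ≥ 52 — meets.
  The borrower carries Stage II.1; the lender now bears the burden.
Stage II.2 (lender, the preponderance of the evidence, weight is at least 52): (f) 50 < 52 — fails.
  The lender does not carry Stage II.2.
The borrower prevails on this issue.
— Issue III —
Stage III.1 (borrower, the balance of probabilities, weight is at least 51): (i) net 81−30=51 ≥ 51 — meets; (j) net 93−41=52 ≥ 51 — meets.
  All elements met. The burden passes to the lender.
Stage III.2 (lender, the balance of probabilities, weight is at least 51): (k) 53 ≥ 51 — meets; (l) 53 ≥ 51 — meets.
  Stage III.2 is satisfied; the lender continues to bear the burden.
Stage III.3 (lender, a prima facie showing, weight is at least 20): (m) net 48−26=22 ≥ 20 — meets.
  Stage III.3 carried; the final stage is satisfied.
All stages carried — the lender prevails on this issue.
Per-issue: Issue I → borrower; Issue II → borrower; Issue III → lender. The borrower must prevail on a majority of issues; overall, the borrower prevails.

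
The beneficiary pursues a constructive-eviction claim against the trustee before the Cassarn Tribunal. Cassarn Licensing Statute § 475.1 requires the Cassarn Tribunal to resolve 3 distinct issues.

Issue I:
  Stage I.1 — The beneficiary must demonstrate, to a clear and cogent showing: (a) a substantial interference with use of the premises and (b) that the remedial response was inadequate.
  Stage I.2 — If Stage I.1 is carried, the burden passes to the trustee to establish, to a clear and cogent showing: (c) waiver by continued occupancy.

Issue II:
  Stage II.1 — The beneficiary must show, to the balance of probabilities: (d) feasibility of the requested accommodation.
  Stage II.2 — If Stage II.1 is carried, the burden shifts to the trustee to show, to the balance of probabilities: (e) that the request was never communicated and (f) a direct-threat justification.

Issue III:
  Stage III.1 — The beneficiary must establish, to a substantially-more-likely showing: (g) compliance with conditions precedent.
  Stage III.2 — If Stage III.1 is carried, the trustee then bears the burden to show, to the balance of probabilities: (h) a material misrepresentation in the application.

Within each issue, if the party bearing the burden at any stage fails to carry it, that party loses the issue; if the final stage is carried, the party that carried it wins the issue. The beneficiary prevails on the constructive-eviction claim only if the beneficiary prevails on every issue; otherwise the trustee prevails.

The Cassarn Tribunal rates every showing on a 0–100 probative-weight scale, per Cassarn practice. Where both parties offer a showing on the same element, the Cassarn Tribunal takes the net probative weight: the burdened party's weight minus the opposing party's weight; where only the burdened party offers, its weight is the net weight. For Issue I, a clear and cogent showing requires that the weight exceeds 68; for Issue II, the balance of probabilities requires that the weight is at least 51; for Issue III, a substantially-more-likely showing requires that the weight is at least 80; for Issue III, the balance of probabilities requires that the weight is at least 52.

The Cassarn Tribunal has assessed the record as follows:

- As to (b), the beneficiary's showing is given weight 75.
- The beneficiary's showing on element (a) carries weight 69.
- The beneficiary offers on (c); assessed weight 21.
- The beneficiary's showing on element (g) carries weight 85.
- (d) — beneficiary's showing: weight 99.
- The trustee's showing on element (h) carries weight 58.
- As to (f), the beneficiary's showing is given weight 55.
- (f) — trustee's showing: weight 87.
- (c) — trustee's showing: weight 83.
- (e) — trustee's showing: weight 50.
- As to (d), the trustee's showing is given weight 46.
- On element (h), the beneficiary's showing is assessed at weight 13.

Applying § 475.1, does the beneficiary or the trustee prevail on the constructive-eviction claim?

beneficiary

— Issue I —
Stage I.1 — burden on beneficiary; standard: a clear and cogent showing (weight exceeds 68).
    (a): 69 > 68 [met]
    (b): 75 > 68 [met]
  Stage I.1 carried; the burden shifts to the trustee.
Stage I.2 — burden on trustee; standard: a clear and cogent showing (weight exceeds 68).
    (c): 83 − 21 = 62 ≤ 68 [not met]
  Not every element is met, so the trustee fails to carry Stage I.2.
The analysis ends at Stage I.2; the beneficiary prevails on this issue.
— Issue II —
Stage II.1 — burden on beneficiary; standard: the balance of probabilities (weight is at least 51).
    (d): 99 − 46 = 53 ≥ 51 [met]
  The beneficiary carries Stage II.1; the trustee now bears the burden.
Stage II.2 — burden on trustee; standard: the balance of probabilities (weight is at least 51).
    (e): 50 < 51 [not met]
    (f): 87 − 55 = 32 < 51 [not met]
  Stage II.2 not carried; the trustee fails its burden.
The analysis ends at Stage II.2; the beneficiary prevails on this issue.
— Issue III —
At Stage III.1 the beneficiary must meet a substantially-more-likely showing (weight is at least 80): on (g) the weight is 85, ≥ 80, so (g) meets the standard.
  The beneficiary carries Stage III.1; the trustee now bears the burden.
At Stage III.2 the trustee must meet the balance of probabilities (weight is at least 52): on (h) the weight is 58 less the opposing 13 gives net 45, < 52, so (h) does not meet the standard.
  The trustee does not carry Stage III.2.
So the beneficiary prevails on this issue.
Per-issue: Issue I → beneficiary; Issue II → beneficiary; Issue III → beneficiary. The beneficiary must prevail on every issue; overall, the beneficiary prevails.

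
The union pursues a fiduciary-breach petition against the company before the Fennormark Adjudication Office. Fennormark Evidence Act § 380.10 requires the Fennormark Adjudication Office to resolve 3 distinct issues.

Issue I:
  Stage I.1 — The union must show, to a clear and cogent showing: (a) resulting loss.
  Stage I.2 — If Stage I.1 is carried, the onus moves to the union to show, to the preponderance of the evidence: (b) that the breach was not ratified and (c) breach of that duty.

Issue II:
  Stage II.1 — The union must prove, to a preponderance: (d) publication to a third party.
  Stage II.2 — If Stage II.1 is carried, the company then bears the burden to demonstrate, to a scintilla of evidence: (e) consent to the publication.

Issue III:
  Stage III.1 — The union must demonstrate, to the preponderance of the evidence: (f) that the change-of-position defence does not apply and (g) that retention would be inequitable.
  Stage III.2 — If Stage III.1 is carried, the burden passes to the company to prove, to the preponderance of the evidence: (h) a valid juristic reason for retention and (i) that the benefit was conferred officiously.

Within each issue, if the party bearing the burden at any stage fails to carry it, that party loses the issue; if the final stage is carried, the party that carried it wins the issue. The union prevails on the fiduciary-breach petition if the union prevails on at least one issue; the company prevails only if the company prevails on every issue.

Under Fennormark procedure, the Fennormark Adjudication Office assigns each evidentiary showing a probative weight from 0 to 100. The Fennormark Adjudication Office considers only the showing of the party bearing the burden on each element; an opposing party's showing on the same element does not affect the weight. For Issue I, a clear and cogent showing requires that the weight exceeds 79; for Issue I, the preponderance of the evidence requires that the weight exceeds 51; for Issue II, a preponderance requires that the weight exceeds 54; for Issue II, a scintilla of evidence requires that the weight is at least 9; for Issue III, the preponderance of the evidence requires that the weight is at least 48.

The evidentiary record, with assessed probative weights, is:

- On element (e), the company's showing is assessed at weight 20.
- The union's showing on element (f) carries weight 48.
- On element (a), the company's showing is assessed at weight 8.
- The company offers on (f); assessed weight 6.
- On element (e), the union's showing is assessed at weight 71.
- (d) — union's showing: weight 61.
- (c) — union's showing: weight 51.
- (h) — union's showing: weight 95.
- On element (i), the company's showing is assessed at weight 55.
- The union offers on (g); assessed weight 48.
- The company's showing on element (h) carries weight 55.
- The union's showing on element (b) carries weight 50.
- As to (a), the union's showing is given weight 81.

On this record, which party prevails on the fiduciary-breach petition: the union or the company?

— Issue I —
Stage I.1 (union, a clear and cogent showing, weight exceeds 79): (a) 81 (company's 8 disregarded) > 79 — meets.
  All elements met. The union retains the burden for Stage I.2.
Stage I.2 (union, the preponderance of the evidence, weight exceeds 51): (b) 50 ≤ 51 — fails; (c) 51 ≤ 51 — fails.
  The union does not carry Stage I.2.
The analysis ends at Stage I.2; the company prevails on this issue.
— Issue II —
At Stage II.1 the union must meet a preponderance (weight exceeds 54): on (d) the weight is 61, which does exceed 54, so (d) meets the standard.
  Stage II.1 is satisfied; the onus moves to the company.
At Stage II.2 the company must meet a scintilla of evidence (weight is at least 9): on (e) the weight is 20 (the union's 71 is given no effect), which does reach 9, so (e) meets the standard.
  Stage II.2 carried; the final stage is satisfied.
Every stage carried; the company prevails on this issue.
— Issue III —
At Stage III.1 the union must meet the preponderance of the evidence (weight is at least 48): on (f) the weight is 48 (the company's 6 is given no effect), which does reach 48, so (f) meets the standard; on (g) the weight is 48, ≥ 48, so (g) meets the standard.
  Stage III.1 is satisfied; the onus moves to the company.
At Stage III.2 the company must meet the preponderance of the evidence (weight is at least 48): on (h) the weight is 55 (the union's 95 is given no effect), ≥ 48, so (h) meets the standard; on (i) the weight is 55, ≥ 48, so (i) meets the standard.
  All elements met at the final stage.
Every stage carried; the company prevails on this issue.
Per-issue: Issue I → company; Issue II → company; Issue III → company. The union must prevail on at least one issue; overall, the company prevails.

company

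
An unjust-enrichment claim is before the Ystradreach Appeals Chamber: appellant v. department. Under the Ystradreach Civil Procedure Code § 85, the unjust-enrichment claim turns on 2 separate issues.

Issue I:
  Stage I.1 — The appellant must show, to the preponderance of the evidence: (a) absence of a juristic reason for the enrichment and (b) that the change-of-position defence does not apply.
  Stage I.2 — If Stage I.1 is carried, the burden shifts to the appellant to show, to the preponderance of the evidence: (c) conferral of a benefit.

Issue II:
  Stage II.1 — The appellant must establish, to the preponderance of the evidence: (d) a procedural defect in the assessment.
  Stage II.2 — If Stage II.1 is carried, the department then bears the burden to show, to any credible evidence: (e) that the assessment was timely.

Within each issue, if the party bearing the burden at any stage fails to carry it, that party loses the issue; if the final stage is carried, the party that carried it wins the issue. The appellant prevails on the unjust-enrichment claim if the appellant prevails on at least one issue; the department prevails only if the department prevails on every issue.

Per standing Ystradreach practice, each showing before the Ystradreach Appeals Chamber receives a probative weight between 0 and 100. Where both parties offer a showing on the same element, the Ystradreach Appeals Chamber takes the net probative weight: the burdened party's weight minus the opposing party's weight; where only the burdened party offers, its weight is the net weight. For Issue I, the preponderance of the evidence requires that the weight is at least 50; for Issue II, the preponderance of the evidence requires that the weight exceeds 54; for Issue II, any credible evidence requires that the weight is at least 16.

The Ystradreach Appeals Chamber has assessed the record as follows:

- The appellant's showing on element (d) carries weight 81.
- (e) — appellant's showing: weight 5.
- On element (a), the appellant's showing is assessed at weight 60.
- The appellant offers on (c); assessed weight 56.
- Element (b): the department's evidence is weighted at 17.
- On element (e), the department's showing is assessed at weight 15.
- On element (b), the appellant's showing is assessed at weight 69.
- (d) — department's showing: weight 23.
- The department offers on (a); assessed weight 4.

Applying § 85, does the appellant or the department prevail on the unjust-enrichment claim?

appellant

— Issue I —
Stage I.1 — burden on appellant; standard: the preponderance of the evidence (weight is at least 50).
    (a): 60 − 4 = 56 ≥ 50 [met]
    (b): 69 − 17 = 52 ≥ 50 [met]
  Stage I.1 is satisfied; the appellant continues to bear the burden.
Stage I.2 — burden on appellant; standard: the preponderance of the evidence (weight is at least 50).
    (c): 56 ≥ 50 [met]
  The appellant carries the last stage.
With every stage satisfied, the appellant prevails on this issue.
— Issue II —
Stage II.1 (appellant, the preponderance of the evidence, weight exceeds 54): (d) net 81−23=58 > 54 — meets.
  Stage II.1 carried; the burden shifts to the department.
Stage II.2 (department, any credible evidence, weight is at least 16): (e) net 15−5=10 < 16 — fails.
  Stage II.2 not carried; the department fails its burden.
The analysis ends at Stage II.2; the appellant prevails on this issue.
Per-issue: Issue I → appellant; Issue II → appellant. The appellant must prevail on at least one issue; overall, the appellant prevails.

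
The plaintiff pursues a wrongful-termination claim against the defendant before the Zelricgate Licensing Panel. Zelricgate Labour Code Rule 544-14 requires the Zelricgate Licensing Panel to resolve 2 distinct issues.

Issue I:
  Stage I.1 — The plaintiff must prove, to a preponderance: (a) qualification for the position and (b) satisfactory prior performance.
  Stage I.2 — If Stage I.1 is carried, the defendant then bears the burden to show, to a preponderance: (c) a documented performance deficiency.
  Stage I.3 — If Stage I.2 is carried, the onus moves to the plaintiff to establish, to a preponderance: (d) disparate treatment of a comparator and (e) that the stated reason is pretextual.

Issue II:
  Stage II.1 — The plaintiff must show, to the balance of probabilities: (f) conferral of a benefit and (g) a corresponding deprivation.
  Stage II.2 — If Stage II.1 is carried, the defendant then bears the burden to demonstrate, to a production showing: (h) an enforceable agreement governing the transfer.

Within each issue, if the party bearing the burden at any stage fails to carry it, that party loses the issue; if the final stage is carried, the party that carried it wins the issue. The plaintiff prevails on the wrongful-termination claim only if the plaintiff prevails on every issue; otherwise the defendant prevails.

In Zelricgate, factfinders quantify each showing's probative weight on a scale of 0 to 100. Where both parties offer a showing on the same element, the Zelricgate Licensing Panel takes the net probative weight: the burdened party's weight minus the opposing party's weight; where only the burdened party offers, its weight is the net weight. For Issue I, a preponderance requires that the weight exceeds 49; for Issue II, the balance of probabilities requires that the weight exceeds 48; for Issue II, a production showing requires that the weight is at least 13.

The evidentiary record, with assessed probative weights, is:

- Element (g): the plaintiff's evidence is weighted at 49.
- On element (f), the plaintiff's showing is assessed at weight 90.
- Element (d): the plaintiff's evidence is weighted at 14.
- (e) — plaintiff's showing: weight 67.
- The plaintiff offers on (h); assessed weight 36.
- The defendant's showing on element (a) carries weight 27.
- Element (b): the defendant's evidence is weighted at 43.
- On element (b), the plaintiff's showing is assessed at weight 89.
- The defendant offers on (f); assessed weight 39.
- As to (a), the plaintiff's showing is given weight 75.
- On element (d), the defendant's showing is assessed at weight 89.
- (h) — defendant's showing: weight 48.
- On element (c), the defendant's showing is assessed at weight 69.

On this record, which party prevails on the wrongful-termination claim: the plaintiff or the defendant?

defendant

— Issue I —
At Stage I.1 the plaintiff must meet a preponderance (weight exceeds 49): on (a) the weight is 75 less the opposing 27 gives net 48, which does not exceed 49, so (a) does not meet the standard; on (b) the weight is 89 less the opposing 43 gives net 46, which does not exceed 49, so (b) does not meet the standard.
  Not every element is met, so the plaintiff fails to carry Stage I.1.
So the defendant prevails on this issue.
— Issue II —
Stage II.1 — burden on plaintiff; standard: the balance of probabilities (weight exceeds 48).
    (f): 90 − 39 = 51 > 48 [met]
    (g): 49 > 48 [met]
  All elements met. The burden passes to the defendant.
Stage II.2 — burden on defendant; standard: a production showing (weight is at least 13).
    (h): 48 − 36 = 12 < 13 [not met]
  Not every element is met, so the defendant fails to carry Stage II.2.
The analysis ends at Stage II.2; the plaintiff prevails on this issue.
Per-issue: Issue I → defendant; Issue II → plaintiff. The plaintiff must prevail on every issue; overall, the defendant prevails.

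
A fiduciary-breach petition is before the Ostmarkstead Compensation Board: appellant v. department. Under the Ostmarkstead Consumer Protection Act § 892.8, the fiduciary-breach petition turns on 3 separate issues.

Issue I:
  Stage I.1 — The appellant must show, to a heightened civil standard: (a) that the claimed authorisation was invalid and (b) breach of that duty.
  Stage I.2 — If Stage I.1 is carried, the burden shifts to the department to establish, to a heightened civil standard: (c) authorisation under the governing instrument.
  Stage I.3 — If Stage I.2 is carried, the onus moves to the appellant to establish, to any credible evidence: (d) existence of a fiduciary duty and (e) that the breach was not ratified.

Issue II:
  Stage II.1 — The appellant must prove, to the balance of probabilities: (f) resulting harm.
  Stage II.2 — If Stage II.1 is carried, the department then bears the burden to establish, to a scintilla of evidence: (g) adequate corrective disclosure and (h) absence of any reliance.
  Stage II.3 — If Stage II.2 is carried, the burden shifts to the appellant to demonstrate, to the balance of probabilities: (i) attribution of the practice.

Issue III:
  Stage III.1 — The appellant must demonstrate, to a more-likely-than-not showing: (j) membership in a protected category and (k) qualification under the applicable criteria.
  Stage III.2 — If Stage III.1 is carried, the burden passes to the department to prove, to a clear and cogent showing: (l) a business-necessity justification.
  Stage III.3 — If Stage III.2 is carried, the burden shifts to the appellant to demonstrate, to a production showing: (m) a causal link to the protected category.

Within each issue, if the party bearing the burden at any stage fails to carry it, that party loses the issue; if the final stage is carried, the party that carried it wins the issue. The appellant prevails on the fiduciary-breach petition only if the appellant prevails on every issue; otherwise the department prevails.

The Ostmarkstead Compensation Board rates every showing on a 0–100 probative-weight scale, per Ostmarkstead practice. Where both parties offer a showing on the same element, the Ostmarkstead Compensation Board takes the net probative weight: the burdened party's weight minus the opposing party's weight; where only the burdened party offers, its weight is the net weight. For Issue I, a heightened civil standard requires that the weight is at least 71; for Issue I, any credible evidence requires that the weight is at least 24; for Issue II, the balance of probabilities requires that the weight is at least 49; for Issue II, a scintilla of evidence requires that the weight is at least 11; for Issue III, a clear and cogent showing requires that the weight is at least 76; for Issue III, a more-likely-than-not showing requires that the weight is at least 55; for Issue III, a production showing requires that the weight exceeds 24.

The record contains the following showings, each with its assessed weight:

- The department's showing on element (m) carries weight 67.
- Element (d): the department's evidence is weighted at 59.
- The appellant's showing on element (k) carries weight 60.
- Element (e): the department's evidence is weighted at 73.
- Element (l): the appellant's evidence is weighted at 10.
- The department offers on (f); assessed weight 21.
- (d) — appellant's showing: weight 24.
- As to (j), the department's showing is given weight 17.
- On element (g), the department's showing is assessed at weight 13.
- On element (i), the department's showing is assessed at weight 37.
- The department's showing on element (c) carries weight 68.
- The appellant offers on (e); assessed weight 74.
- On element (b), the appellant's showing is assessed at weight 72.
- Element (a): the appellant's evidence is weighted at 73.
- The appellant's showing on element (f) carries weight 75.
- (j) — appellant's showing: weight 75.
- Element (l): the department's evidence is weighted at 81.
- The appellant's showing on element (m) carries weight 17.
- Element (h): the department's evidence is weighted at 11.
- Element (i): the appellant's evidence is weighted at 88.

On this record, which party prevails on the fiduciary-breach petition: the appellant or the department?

— Issue I —
Stage I.1 — burden on appellant; standard: a heightened civil standard (weight is at least 71).
    (a): 73 ≥ 71 [met]
    (b): 72 ≥ 71 [met]
  Stage I.1 carried; the burden shifts to the department.
Stage I.2 — burden on department; standard: a heightened civil standard (weight is at least 71).
    (c): 68 < 71 [not met]
  The department does not carry Stage I.2.
The analysis ends at Stage I.2; the appellant prevails on this issue.
— Issue II —
At Stage II.1 the appellant must meet the balance of probabilities (weight is at least 49): on (f) the weight is 75 less the opposing 21 gives net 54, ≥ 49, so (f) meets the standard.
  The appellant carries Stage II.1; the department now bears the burden.
At Stage II.2 the department must meet a scintilla of evidence (weight is at least 11): on (g) the weight is 13, ≥ 11, so (g) meets the standard; on (h) the weight is 11, ≥ 11, so (h) meets the standard.
  All elements met. The burden passes to the appellant.
At Stage II.3 the appellant must meet the balance of probabilities (weight is at least 49): on (i) the weight is 88 less the opposing 37 gives net 51, ≥ 49, so (i) meets the standard.
  All elements met at the final stage.
Every stage carried; the appellant prevails on this issue.
— Issue III —
At Stage III.1 the appellant must meet a more-likely-than-not showing (weight is at least 55): on (j) the weight is 75 less the opposing 17 gives net 58, which does reach 55, so (j) meets the standard; on (k) the weight is 60, ≥ 55, so (k) meets the standard.
  All elements met. The burden passes to the department.
At Stage III.2 the department must meet a clear and cogent showing (weight is at least 76): on (l) the weight is 81 less the opposing 10 gives net 71, < 76, so (l) does not meet the standard.
  The department does not carry Stage III.2.
The appellant prevails on this issue.
Per-issue: Issue I → appellant; Issue II → appellant; Issue III → appellant. The appellant must prevail on every issue; overall, the appellant prevails.

appellant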